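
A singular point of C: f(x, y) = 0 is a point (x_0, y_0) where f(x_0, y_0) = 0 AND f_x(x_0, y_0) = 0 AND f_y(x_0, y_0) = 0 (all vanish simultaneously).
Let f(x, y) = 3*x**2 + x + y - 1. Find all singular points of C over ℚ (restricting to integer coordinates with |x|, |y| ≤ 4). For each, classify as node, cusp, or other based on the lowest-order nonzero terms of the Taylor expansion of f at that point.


No singular points in the scanned grid; C is smooth there.

Compute partial derivatives:
  f_x = 6*x + 1.
  f_y = 1.
f_y = 1 is a nonzero constant, so f_y never vanishes: no point (x, y) can satisfy f = f_x = f_y = 0. In particular no (x, y) ∈ {−4, ..., 4}² is singular; the curve is smooth.


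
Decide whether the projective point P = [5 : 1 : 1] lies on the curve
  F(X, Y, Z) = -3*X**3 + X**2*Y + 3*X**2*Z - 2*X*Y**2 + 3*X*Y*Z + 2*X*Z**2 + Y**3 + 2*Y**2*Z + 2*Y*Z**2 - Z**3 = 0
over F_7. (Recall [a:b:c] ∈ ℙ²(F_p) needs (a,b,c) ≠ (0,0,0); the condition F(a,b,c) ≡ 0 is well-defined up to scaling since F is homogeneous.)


F(5,1,1) ≡ 3 (mod 7); P is NOT on the curve.

Evaluate F(5, 1, 1) term-by-term (mod 7).
  -3*X**3 ↦ -3·125·1·1 = -375
  X**2*Y ↦ 1·25·1·1 = 25
  3*X**2*Z ↦ 3·25·1·1 = 75
  -2*X*Y**2 ↦ -2·5·1·1 = -10
  3*X*Y*Z ↦ 3·5·1·1 = 15
  2*X*Z**2 ↦ 2·5·1·1 = 10
  Y**3 ↦ 1·1·1·1 = 1
  2*Y**2*Z ↦ 2·1·1·1 = 2
  2*Y*Z**2 ↦ 2·1·1·1 = 2
  -Z**3 ↦ -1·1·1·1 = -1
Sum: F(5, 1, 1) = (-375) + (25) + (75) + (-10) + (15) + (10) + (1) + (2) + (2) + (-1) = -256.
Reducing mod 7: -256 ≡ 3 (mod 7).
Since F(a, b, c) ≡ 3 ≠ 0 (mod 7), P does NOT lie on the curve.


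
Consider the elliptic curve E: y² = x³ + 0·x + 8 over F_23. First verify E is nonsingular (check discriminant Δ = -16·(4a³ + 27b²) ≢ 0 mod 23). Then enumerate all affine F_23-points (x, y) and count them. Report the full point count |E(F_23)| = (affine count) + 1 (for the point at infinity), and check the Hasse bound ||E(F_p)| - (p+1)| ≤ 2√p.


Affine points = {(0, 10), (0, 13), (1, 3), (1, 20), (2, 4), (2, 19), (3, 9), (3, 14), (4, 7), (4, 16), (5, 8), (5, 15), (7, 11), (7, 12), (9, 1), (9, 22), (15, 5), (15, 18), (19, 6), (19, 17), (20, 2), (20, 21), (21, 0)}; affine count = 23; |E(F_23)| = 24.

Discriminant check: Δ ∝ 4a³ + 27b² = 4·0³ + 27·8² = 4·0 + 27·64 ≡ 3 (mod 23). Nonzero ⇒ E is nonsingular.
For each x ∈ F_23, compute rhs = x³ + 0·x + 8 mod 23, then count y ∈ F_23 with y² ≡ rhs.
  x = 0: rhs = 8, matching y values: 10, 13 (2 points).
  x = 1: rhs = 9, matching y values: 3, 20 (2 points).
  x = 2: rhs = 16, matching y values: 4, 19 (2 points).
  x = 3: rhs = 12, matching y values: 9, 14 (2 points).
  x = 4: rhs = 3, matching y values: 7, 16 (2 points).
  x = 5: rhs = 18, matching y values: 8, 15 (2 points).
  x = 6: rhs = 17, matching y values: none (0 points).
  x = 7: rhs = 6, matching y values: 11, 12 (2 points).
  x = 8: rhs = 14, matching y values: none (0 points).
  x = 9: rhs = 1, matching y values: 1, 22 (2 points).
  x = 10: rhs = 19, matching y values: none (0 points).
  x = 11: rhs = 5, matching y values: none (0 points).
  x = 12: rhs = 11, matching y values: none (0 points).
  x = 13: rhs = 20, matching y values: none (0 points).
  x = 14: rhs = 15, matching y values: none (0 points).
  x = 15: rhs = 2, matching y values: 5, 18 (2 points).
  x = 16: rhs = 10, matching y values: none (0 points).
  x = 17: rhs = 22, matching y values: none (0 points).
  x = 18: rhs = 21, matching y values: none (0 points).
  x = 19: rhs = 13, matching y values: 6, 17 (2 points).
  x = 20: rhs = 4, matching y values: 2, 21 (2 points).
  x = 21: rhs = 0, matching y values: 0 (1 points).
  x = 22: rhs = 7, matching y values: none (0 points).
Total affine count: 23.
Full point count |E(F_23)| = 23 + 1 = 24.
Hasse bound: |24 − (23+1)| = |0| = 0 ≤ 2√23 ≈ 9.5917 ✓.


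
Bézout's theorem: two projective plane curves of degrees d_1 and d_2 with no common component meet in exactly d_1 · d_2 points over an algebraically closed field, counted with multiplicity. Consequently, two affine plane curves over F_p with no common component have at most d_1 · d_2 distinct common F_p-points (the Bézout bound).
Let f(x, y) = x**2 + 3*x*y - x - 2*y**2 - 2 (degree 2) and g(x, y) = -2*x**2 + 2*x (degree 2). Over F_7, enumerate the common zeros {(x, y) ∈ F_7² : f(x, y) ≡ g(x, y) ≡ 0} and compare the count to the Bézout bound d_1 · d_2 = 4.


Common zeros: {(1, 6)}; count = 1; Bézout bound = 4.

deg(f) = 2, deg(g) = 2, so Bézout bound = 4.
Scan x ∈ F_7. For each x, list the y ∈ F_7 with f(x, y) ≡ 0 and those with g(x, y) ≡ 0 (mod 7); the common zeros in that column are the intersection.
  x = 0: f ≡ 0 at y ∈ ∅; g ≡ 0 at y ∈ {0, 1, 2, 3, 4, 5, 6}; common: ∅.
  x = 1: f ≡ 0 at y ∈ {6}; g ≡ 0 at y ∈ {0, 1, 2, 3, 4, 5, 6}; common: {6}.
  x = 2: f ≡ 0 at y ∈ {0, 3}; g ≡ 0 at y ∈ ∅; common: ∅.
  x = 3: f ≡ 0 at y ∈ {2, 6}; g ≡ 0 at y ∈ ∅; common: ∅.
  x = 4: f ≡ 0 at y ∈ {3}; g ≡ 0 at y ∈ ∅; common: ∅.
  x = 5: f ≡ 0 at y ∈ ∅; g ≡ 0 at y ∈ ∅; common: ∅.
  x = 6: f ≡ 0 at y ∈ {0, 2}; g ≡ 0 at y ∈ ∅; common: ∅.
Collecting: common zeros = {(1, 6)}, so the count is 1.
Comparison with the Bézout bound: 1 ≤ 4 = deg(f)·deg(g), as expected for curves with no common component (the affine F_7-count falls short of the bound because intersections may lie at infinity, over extension fields, or carry multiplicity).


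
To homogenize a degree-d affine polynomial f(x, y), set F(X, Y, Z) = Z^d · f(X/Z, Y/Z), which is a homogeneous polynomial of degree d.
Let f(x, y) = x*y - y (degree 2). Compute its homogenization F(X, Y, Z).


F(X, Y, Z) = X*Y - Y*Z

deg(f) = 2.
Substitute x = X/Z, y = Y/Z into f, then multiply by Z^2.
  monomial 1·x^1·y^1 ↦ 1·X^1·Y^1·Z^0.
  monomial -1·x^0·y^1 ↦ -1·X^0·Y^1·Z^1.
Collecting: F(X, Y, Z) = X*Y - Y*Z.


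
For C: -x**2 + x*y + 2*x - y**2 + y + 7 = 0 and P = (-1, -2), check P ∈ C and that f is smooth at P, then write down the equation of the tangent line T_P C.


Tangent line at P: 2*x + 4*y + 10 = 0.

Step 1: f(-1, -2) = 0, so P lies on C.
Step 2: partial derivatives
  f_x(x, y) = -2*x + y + 2, f_y(x, y) = x - 2*y + 1.
  f_x(P) = 2, f_y(P) = 4 (gradient nonzero, so P is smooth).
Step 3: tangent line at P: 2·(x − -1) + 4·(y − -2) = 0.
Expanding: 2*x + 4*y + 10 = 0.


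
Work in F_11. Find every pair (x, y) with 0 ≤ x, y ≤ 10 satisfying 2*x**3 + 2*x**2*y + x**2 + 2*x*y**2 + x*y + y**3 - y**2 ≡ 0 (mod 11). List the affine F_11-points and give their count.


Affine F_11-points: {(0, 0), (0, 1), (1, 10), (3, 3), (3, 5), (3, 9), (5, 0), (5, 2), (8, 4)}; count = 9.

For each of the 121 pairs (x, y) ∈ F_11², evaluate f(x, y) mod 11. Record the zeros.
  x = 0: [0↦0, 1↦0, 2↦4, 3↦7, 4↦4, 5↦1, 6↦4, 7↦8, 8↦8, 9↦10, 10↦9]  zeros at y ∈ {0, 1}
  x = 1: [0↦3, 1↦8, 2↦10, 3↦4, 4↦7, 5↦3, 6↦9, 7↦9, 8↦9, 9↦4, 10↦0]  zeros at y ∈ {10}
  x = 2: [0↦9, 1↦1, 2↦5, 3↦5, 4↦7, 5↦6, 6↦8, 7↦8, 8↦1, 9↦4, 10↦1]  zeros at y ∈ ∅
  x = 3: [0↦8, 1↦2, 2↦1, 3↦0, 4↦5, 5↦0, 6↦2, 7↦6, 8↦7, 9↦0, 10↦2]  zeros at y ∈ {3, 5, 9}
  x = 4: [0↦1, 1↦1, 2↦10, 3↦1, 4↦2, 5↦8, 6↦3, 7↦4, 8↦6, 9↦4, 10↦4]  zeros at y ∈ ∅
  x = 5: [0↦0, 1↦10, 2↦0, 3↦9, 4↦10, 5↦9, 6↦1, 7↦3, 8↦10, 9↦6, 10↦8]  zeros at y ∈ {0, 2}
  x = 6: [0↦6, 1↦8, 2↦5, 3↦3, 4↦8, 5↦4, 6↦8, 7↦4, 8↦9, 9↦7, 10↦4]  zeros at y ∈ ∅
  x = 7: [0↦9, 1↦7, 2↦4, 3↦6, 4↦8, 5↦5, 6↦3, 7↦8, 8↦4, 9↦8, 10↦4]  zeros at y ∈ ∅
  x = 8: [0↦10, 1↦8, 2↦9, 3↦8, 4↦0, 5↦2, 6↦9, 7↦5, 8↦7, 9↦10, 10↦9]  zeros at y ∈ {4}
  x = 9: [0↦10, 1↦1, 2↦10, 3↦10, 4↦7, 5↦7, 6↦5, 7↦7, 8↦8, 9↦3, 10↦9]  zeros at y ∈ ∅
  x = 10: [0↦10, 1↦9, 2↦8, 3↦2, 4↦8, 5↦10, 6↦3, 7↦4, 8↦8, 9↦10, 10↦5]  zeros at y ∈ ∅
Collecting zeros: affine points = {(0, 0), (0, 1), (1, 10), (3, 3), (3, 5), (3, 9), (5, 0), (5, 2), (8, 4)}.
Total count |C(F_11)_aff| = 9.


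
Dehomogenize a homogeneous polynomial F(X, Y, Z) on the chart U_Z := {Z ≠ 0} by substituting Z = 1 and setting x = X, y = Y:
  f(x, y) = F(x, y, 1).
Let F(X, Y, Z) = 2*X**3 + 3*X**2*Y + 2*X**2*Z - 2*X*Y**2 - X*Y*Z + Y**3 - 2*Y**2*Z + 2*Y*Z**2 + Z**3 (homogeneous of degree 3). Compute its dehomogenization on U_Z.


f(x, y) = 2*x**3 + 3*x**2*y + 2*x**2 - 2*x*y**2 - x*y + y**3 - 2*y**2 + 2*y + 1

On U_Z we set Z = 1. Each monomial c·X^i·Y^j·Z^k in F becomes c·x^i·y^j·1^k = c·x^i·y^j.
Substituting Z = 1: F(X, Y, 1) = 2*x**3 + 3*x**2*y + 2*x**2 - 2*x*y**2 - x*y + y**3 - 2*y**2 + 2*y + 1.
Note: deg(f) ≤ deg(F) = 3; strict inequality happens when F is divisible by Z (lost terms).


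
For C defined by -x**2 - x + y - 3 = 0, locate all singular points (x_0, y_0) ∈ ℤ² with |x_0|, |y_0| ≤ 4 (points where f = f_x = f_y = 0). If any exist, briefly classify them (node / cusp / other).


No singular points in the scanned grid; C is smooth there.

Compute partial derivatives:
  f_x = -2*x - 1.
  f_y = 1.
f_y = 1 is a nonzero constant, so f_y never vanishes: no point (x, y) can satisfy f = f_x = f_y = 0. In particular no (x, y) ∈ {−4, ..., 4}² is singular; the curve is smooth.


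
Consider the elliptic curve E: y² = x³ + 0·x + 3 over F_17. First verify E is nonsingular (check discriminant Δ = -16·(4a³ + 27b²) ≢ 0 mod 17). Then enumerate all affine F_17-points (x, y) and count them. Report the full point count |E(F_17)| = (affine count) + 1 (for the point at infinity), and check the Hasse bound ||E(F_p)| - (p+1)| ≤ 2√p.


Affine points = {(1, 2), (1, 15), (3, 8), (3, 9), (4, 4), (4, 13), (5, 3), (5, 14), (6, 7), (6, 10), (9, 1), (9, 16), (10, 0), (11, 5), (11, 12), (16, 6), (16, 11)}; affine count = 17; |E(F_17)| = 18.

Discriminant check: Δ ∝ 4a³ + 27b² = 4·0³ + 27·3² = 4·0 + 27·9 ≡ 5 (mod 17). Nonzero ⇒ E is nonsingular.
For each x ∈ F_17, compute rhs = x³ + 0·x + 3 mod 17, then count y ∈ F_17 with y² ≡ rhs.
  x = 0: rhs = 3, matching y values: none (0 points).
  x = 1: rhs = 4, matching y values: 2, 15 (2 points).
  x = 2: rhs = 11, matching y values: none (0 points).
  x = 3: rhs = 13, matching y values: 8, 9 (2 points).
  x = 4: rhs = 16, matching y values: 4, 13 (2 points).
  x = 5: rhs = 9, matching y values: 3, 14 (2 points).
  x = 6: rhs = 15, matching y values: 7, 10 (2 points).
  x = 7: rhs = 6, matching y values: none (0 points).
  x = 8: rhs = 5, matching y values: none (0 points).
  x = 9: rhs = 1, matching y values: 1, 16 (2 points).
  x = 10: rhs = 0, matching y values: 0 (1 points).
  x = 11: rhs = 8, matching y values: 5, 12 (2 points).
  x = 12: rhs = 14, matching y values: none (0 points).
  x = 13: rhs = 7, matching y values: none (0 points).
  x = 14: rhs = 10, matching y values: none (0 points).
  x = 15: rhs = 12, matching y values: none (0 points).
  x = 16: rhs = 2, matching y values: 6, 11 (2 points).
Total affine count: 17.
Full point count |E(F_17)| = 17 + 1 = 18.
Hasse bound: |18 − (17+1)| = |0| = 0 ≤ 2√17 ≈ 8.2462 ✓.


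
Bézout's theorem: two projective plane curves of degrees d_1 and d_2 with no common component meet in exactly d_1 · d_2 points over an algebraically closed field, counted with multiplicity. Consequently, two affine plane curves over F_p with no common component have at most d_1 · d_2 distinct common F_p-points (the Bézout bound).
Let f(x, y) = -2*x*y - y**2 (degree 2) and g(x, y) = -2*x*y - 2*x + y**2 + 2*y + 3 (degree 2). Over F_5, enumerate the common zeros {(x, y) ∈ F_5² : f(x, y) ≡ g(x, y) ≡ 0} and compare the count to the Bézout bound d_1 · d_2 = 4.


Common zeros: {(1, 3), (4, 0)}; count = 2; Bézout bound = 4.

deg(f) = 2, deg(g) = 2, so Bézout bound = 4.
Scan x ∈ F_5. For each x, list the y ∈ F_5 with f(x, y) ≡ 0 and those with g(x, y) ≡ 0 (mod 5); the common zeros in that column are the intersection.
  x = 0: f ≡ 0 at y ∈ {0}; g ≡ 0 at y ∈ ∅; common: ∅.
  x = 1: f ≡ 0 at y ∈ {0, 3}; g ≡ 0 at y ∈ {2, 3}; common: {3}.
  x = 2: f ≡ 0 at y ∈ {0, 1}; g ≡ 0 at y ∈ ∅; common: ∅.
  x = 3: f ≡ 0 at y ∈ {0, 4}; g ≡ 0 at y ∈ ∅; common: ∅.
  x = 4: f ≡ 0 at y ∈ {0, 2}; g ≡ 0 at y ∈ {0, 1}; common: {0}.
Collecting: common zeros = {(1, 3), (4, 0)}, so the count is 2.
Comparison with the Bézout bound: 2 ≤ 4 = deg(f)·deg(g), as expected for curves with no common component (the affine F_5-count falls short of the bound because intersections may lie at infinity, over extension fields, or carry multiplicity).


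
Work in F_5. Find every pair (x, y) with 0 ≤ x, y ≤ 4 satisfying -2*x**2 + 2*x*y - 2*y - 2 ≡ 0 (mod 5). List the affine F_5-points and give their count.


Affine F_5-points: {(0, 4), (2, 0), (3, 0), (4, 4)}; count = 4.

For each of the 25 pairs (x, y) ∈ F_5², evaluate f(x, y) mod 5. Record the zeros.
  x = 0: [0↦3, 1↦1, 2↦4, 3↦2, 4↦0]  zeros at y ∈ {4}
  x = 1: [0↦1, 1↦1, 2↦1, 3↦1, 4↦1]  zeros at y ∈ ∅
  x = 2: [0↦0, 1↦2, 2↦4, 3↦1, 4↦3]  zeros at y ∈ {0}
  x = 3: [0↦0, 1↦4, 2↦3, 3↦2, 4↦1]  zeros at y ∈ {0}
  x = 4: [0↦1, 1↦2, 2↦3, 3↦4, 4↦0]  zeros at y ∈ {4}
Collecting zeros: affine points = {(0, 4), (2, 0), (3, 0), (4, 4)}.
Total count |C(F_5)_aff| = 4.


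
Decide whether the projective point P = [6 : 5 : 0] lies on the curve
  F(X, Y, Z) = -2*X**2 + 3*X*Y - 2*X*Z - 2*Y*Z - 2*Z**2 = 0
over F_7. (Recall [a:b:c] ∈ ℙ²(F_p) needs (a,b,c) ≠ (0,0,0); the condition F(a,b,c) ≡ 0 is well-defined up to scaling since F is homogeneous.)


F(6,5,0) ≡ 4 (mod 7); P is NOT on the curve.

Evaluate F(6, 5, 0) term-by-term (mod 7).
  -2*X**2 ↦ -2·36·1·1 = -72
  3*X*Y ↦ 3·6·5·1 = 90
  -2*X*Z ↦ -2·6·1·0 = 0
  -2*Y*Z ↦ -2·1·5·0 = 0
  -2*Z**2 ↦ -2·1·1·0 = 0
Sum: F(6, 5, 0) = (-72) + (90) + (0) + (0) + (0) = 18.
Reducing mod 7: 18 ≡ 4 (mod 7).
Since F(a, b, c) ≡ 4 ≠ 0 (mod 7), P does NOT lie on the curve.


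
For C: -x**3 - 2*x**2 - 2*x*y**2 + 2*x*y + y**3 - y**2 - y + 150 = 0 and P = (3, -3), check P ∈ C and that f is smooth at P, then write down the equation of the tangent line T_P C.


Tangent line at P: -63*x + 74*y + 411 = 0.

Step 1: f(3, -3) = 0, so P lies on C.
Step 2: partial derivatives
  f_x(x, y) = -3*x**2 - 4*x - 2*y**2 + 2*y, f_y(x, y) = -4*x*y + 2*x + 3*y**2 - 2*y - 1.
  f_x(P) = -63, f_y(P) = 74 (gradient nonzero, so P is smooth).
Step 3: tangent line at P: -63·(x − 3) + 74·(y − -3) = 0.
Expanding: -63*x + 74*y + 411 = 0.


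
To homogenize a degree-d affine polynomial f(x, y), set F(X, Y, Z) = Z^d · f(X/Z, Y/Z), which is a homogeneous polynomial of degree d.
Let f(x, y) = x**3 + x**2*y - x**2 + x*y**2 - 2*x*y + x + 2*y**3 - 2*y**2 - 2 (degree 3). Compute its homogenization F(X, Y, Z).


F(X, Y, Z) = X**3 + X**2*Y - X**2*Z + X*Y**2 - 2*X*Y*Z + X*Z**2 + 2*Y**3 - 2*Y**2*Z - 2*Z**3

deg(f) = 3.
Substitute x = X/Z, y = Y/Z into f, then multiply by Z^3.
  monomial 1·x^3·y^0 ↦ 1·X^3·Y^0·Z^0.
  monomial 1·x^2·y^1 ↦ 1·X^2·Y^1·Z^0.
  monomial -1·x^2·y^0 ↦ -1·X^2·Y^0·Z^1.
  monomial 1·x^1·y^2 ↦ 1·X^1·Y^2·Z^0.
  monomial -2·x^1·y^1 ↦ -2·X^1·Y^1·Z^1.
  monomial 1·x^1·y^0 ↦ 1·X^1·Y^0·Z^2.
  monomial 2·x^0·y^3 ↦ 2·X^0·Y^3·Z^0.
  monomial -2·x^0·y^2 ↦ -2·X^0·Y^2·Z^1.
  monomial -2·x^0·y^0 ↦ -2·X^0·Y^0·Z^3.
Collecting: F(X, Y, Z) = X**3 + X**2*Y - X**2*Z + X*Y**2 - 2*X*Y*Z + X*Z**2 + 2*Y**3 - 2*Y**2*Z - 2*Z**3.


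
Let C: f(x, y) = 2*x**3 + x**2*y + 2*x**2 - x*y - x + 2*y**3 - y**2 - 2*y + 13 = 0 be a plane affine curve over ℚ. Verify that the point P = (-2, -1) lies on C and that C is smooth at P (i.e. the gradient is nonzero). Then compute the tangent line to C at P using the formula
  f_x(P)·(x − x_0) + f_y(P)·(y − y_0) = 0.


Tangent line at P: 20*x + 12*y + 52 = 0.

Step 1: f(-2, -1) = 0, so P lies on C.
Step 2: partial derivatives
  f_x(x, y) = 6*x**2 + 2*x*y + 4*x - y - 1, f_y(x, y) = x**2 - x + 6*y**2 - 2*y - 2.
  f_x(P) = 20, f_y(P) = 12 (gradient nonzero, so P is smooth).
Step 3: tangent line at P: 20·(x − -2) + 12·(y − -1) = 0.
Expanding: 20*x + 12*y + 52 = 0.


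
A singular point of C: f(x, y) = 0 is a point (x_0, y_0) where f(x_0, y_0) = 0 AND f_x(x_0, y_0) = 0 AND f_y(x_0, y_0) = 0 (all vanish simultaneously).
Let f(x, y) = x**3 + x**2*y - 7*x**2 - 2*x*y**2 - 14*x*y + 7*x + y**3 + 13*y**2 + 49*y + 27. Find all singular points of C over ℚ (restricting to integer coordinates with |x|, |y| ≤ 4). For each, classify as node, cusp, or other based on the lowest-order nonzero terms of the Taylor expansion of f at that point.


Singular points: {(3, -2)}; classification: cusp.

Compute partial derivatives:
  f_x = 3*x**2 + 2*x*y - 14*x - 2*y**2 - 14*y + 7.
  f_y = x**2 - 4*x*y - 14*x + 3*y**2 + 26*y + 49.
Scan x_0 ∈ {−4, ..., 4}. For each x_0, f_y(x_0, y) is a polynomial in y; find its integer roots y ∈ {−4, ..., 4}, then test f_x and f at those candidates.
  x = -4: f_y(-4, y) = 3*y**2 + 42*y + 121; no integer root y with |y| ≤ 4.
  x = -3: f_y(-3, y) = 3*y**2 + 38*y + 100; no integer root y with |y| ≤ 4.
  x = -2: f_y(-2, y) = 3*y**2 + 34*y + 81; no integer root y with |y| ≤ 4.
  x = -1: f_y(-1, y) = 3*y**2 + 30*y + 64; no integer root y with |y| ≤ 4.
  x = 0: f_y(0, y) = 3*y**2 + 26*y + 49; no integer root y with |y| ≤ 4.
  x = 1: f_y(1, y) = 3*y**2 + 22*y + 36; no integer root y with |y| ≤ 4.
  x = 2: f_y(2, y) = 3*y**2 + 18*y + 25; no integer root y with |y| ≤ 4.
  x = 3: f_y(3, y) = 3*y**2 + 14*y + 16; vanishes at y ∈ {-2}. (3, -2): f_x = 0, f = 0 — SINGULAR.
  x = 4: f_y(4, y) = 3*y**2 + 10*y + 9; no integer root y with |y| ≤ 4.
Only singular point on the grid: (3, -2).
Classify: substitute x = 3 + u, y = -2 + v and expand: f = u**3 + u**2*v - 2*u*v**2 + v**3 + v**2.
No constant or linear terms (consistent with a singular point). Quadratic part: v**2. Cubic part: u**3 + u**2*v - 2*u*v**2 + v**3.
The quadratic part v**2 is a perfect square, so there is a single (double) tangent line v = 0, i.e. y = -2. Restricting the cubic part to that line (v = 0) leaves u**3 ≠ 0, so f is not divisible by v and the branch is v² ≈ -u**3 to lowest order — this is a cusp.
Classification: cusp.


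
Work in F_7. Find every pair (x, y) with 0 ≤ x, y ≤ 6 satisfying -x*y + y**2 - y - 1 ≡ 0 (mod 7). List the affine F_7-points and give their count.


Affine F_7-points: {(1, 4), (1, 5), (4, 2), (4, 3), (6, 1), (6, 6)}; count = 6.

For each of the 49 pairs (x, y) ∈ F_7², evaluate f(x, y) mod 7. Record the zeros.
  x = 0: [0↦6, 1↦6, 2↦1, 3↦5, 4↦4, 5↦5, 6↦1]  zeros at y ∈ ∅
  x = 1: [0↦6, 1↦5, 2↦6, 3↦2, 4↦0, 5↦0, 6↦2]  zeros at y ∈ {4, 5}
  x = 2: [0↦6, 1↦4, 2↦4, 3↦6, 4↦3, 5↦2, 6↦3]  zeros at y ∈ ∅
  x = 3: [0↦6, 1↦3, 2↦2, 3↦3, 4↦6, 5↦4, 6↦4]  zeros at y ∈ ∅
  x = 4: [0↦6, 1↦2, 2↦0, 3↦0, 4↦2, 5↦6, 6↦5]  zeros at y ∈ {2, 3}
  x = 5: [0↦6, 1↦1, 2↦5, 3↦4, 4↦5, 5↦1, 6↦6]  zeros at y ∈ ∅
  x = 6: [0↦6, 1↦0, 2↦3, 3↦1, 4↦1, 5↦3, 6↦0]  zeros at y ∈ {1, 6}
Collecting zeros: affine points = {(1, 4), (1, 5), (4, 2), (4, 3), (6, 1), (6, 6)}.
Total count |C(F_7)_aff| = 6.


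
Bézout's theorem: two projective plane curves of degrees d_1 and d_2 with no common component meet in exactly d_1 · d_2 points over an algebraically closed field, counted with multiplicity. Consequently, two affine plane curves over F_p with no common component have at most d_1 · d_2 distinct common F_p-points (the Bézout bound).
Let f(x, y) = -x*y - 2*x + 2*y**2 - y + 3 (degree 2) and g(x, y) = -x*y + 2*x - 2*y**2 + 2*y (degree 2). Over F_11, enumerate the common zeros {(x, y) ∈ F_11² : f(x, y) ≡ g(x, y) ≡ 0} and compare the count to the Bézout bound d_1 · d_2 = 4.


Common zeros: ∅; count = 0; Bézout bound = 4.

deg(f) = 2, deg(g) = 2, so Bézout bound = 4.
Scan x ∈ F_11. For each x, list the y ∈ F_11 with f(x, y) ≡ 0 and those with g(x, y) ≡ 0 (mod 11); the common zeros in that column are the intersection.
  x = 0: f ≡ 0 at y ∈ ∅; g ≡ 0 at y ∈ {0, 1}; common: ∅.
  x = 1: f ≡ 0 at y ∈ ∅; g ≡ 0 at y ∈ ∅; common: ∅.
  x = 2: f ≡ 0 at y ∈ ∅; g ≡ 0 at y ∈ ∅; common: ∅.
  x = 3: f ≡ 0 at y ∈ ∅; g ≡ 0 at y ∈ {7, 9}; common: ∅.
  x = 4: f ≡ 0 at y ∈ ∅; g ≡ 0 at y ∈ ∅; common: ∅.
  x = 5: f ≡ 0 at y ∈ {1, 2}; g ≡ 0 at y ∈ {5, 10}; common: ∅.
  x = 6: f ≡ 0 at y ∈ {10}; g ≡ 0 at y ∈ ∅; common: ∅.
  x = 7: f ≡ 0 at y ∈ {0, 4}; g ≡ 0 at y ∈ {6, 8}; common: ∅.
  x = 8: f ≡ 0 at y ∈ {3, 7}; g ≡ 0 at y ∈ ∅; common: ∅.
  x = 9: f ≡ 0 at y ∈ {8}; g ≡ 0 at y ∈ ∅; common: ∅.
  x = 10: f ≡ 0 at y ∈ {5, 6}; g ≡ 0 at y ∈ {3, 4}; common: ∅.
Collecting: common zeros = ∅, so the count is 0.
Comparison with the Bézout bound: 0 ≤ 4 = deg(f)·deg(g), as expected for curves with no common component (the affine F_11-count falls short of the bound because intersections may lie at infinity, over extension fields, or carry multiplicity).


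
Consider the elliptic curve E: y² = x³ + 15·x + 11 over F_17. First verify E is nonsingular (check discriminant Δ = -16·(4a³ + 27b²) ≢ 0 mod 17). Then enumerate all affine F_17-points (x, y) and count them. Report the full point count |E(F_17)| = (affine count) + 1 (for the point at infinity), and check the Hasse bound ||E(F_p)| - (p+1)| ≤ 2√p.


Affine points = {(2, 7), (2, 10), (3, 7), (3, 10), (4, 4), (4, 13), (7, 0), (9, 5), (9, 12), (12, 7), (12, 10)}; affine count = 11; |E(F_17)| = 12.

Discriminant check: Δ ∝ 4a³ + 27b² = 4·15³ + 27·11² = 4·3375 + 27·121 ≡ 5 (mod 17). Nonzero ⇒ E is nonsingular.
For each x ∈ F_17, compute rhs = x³ + 15·x + 11 mod 17, then count y ∈ F_17 with y² ≡ rhs.
  x = 0: rhs = 11, matching y values: none (0 points).
  x = 1: rhs = 10, matching y values: none (0 points).
  x = 2: rhs = 15, matching y values: 7, 10 (2 points).
  x = 3: rhs = 15, matching y values: 7, 10 (2 points).
  x = 4: rhs = 16, matching y values: 4, 13 (2 points).
  x = 5: rhs = 7, matching y values: none (0 points).
  x = 6: rhs = 11, matching y values: none (0 points).
  x = 7: rhs = 0, matching y values: 0 (1 points).
  x = 8: rhs = 14, matching y values: none (0 points).
  x = 9: rhs = 8, matching y values: 5, 12 (2 points).
  x = 10: rhs = 5, matching y values: none (0 points).
  x = 11: rhs = 11, matching y values: none (0 points).
  x = 12: rhs = 15, matching y values: 7, 10 (2 points).
  x = 13: rhs = 6, matching y values: none (0 points).
  x = 14: rhs = 7, matching y values: none (0 points).
  x = 15: rhs = 7, matching y values: none (0 points).
  x = 16: rhs = 12, matching y values: none (0 points).
Total affine count: 11.
Full point count |E(F_17)| = 11 + 1 = 12.
Hasse bound: |12 − (17+1)| = |-6| = 6 ≤ 2√17 ≈ 8.2462 ✓.


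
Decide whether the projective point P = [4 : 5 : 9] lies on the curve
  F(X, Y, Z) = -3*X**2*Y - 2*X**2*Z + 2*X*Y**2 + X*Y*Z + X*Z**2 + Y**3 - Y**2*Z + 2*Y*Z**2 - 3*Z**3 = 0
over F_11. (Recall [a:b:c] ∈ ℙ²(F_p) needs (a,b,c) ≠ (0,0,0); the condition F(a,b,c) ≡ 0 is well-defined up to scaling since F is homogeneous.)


F(4,5,9) ≡ 8 (mod 11); P is NOT on the curve.

Evaluate F(4, 5, 9) term-by-term (mod 11).
  -3*X**2*Y ↦ -3·16·5·1 = -240
  -2*X**2*Z ↦ -2·16·1·9 = -288
  2*X*Y**2 ↦ 2·4·25·1 = 200
  X*Y*Z ↦ 1·4·5·9 = 180
  X*Z**2 ↦ 1·4·1·81 = 324
  Y**3 ↦ 1·1·125·1 = 125
  -Y**2*Z ↦ -1·1·25·9 = -225
  2*Y*Z**2 ↦ 2·1·5·81 = 810
  -3*Z**3 ↦ -3·1·1·729 = -2187
Sum: F(4, 5, 9) = (-240) + (-288) + (200) + (180) + (324) + (125) + (-225) + (810) + (-2187) = -1301.
Reducing mod 11: -1301 ≡ 8 (mod 11).
Since F(a, b, c) ≡ 8 ≠ 0 (mod 11), P does NOT lie on the curve.


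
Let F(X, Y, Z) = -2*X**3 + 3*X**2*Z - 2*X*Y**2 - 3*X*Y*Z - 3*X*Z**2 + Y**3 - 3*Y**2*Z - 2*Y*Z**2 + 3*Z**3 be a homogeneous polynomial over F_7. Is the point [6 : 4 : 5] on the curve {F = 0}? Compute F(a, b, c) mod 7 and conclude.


F(6,4,5) ≡ 1 (mod 7); P is NOT on the curve.

Evaluate F(6, 4, 5) term-by-term (mod 7).
  -2*X**3 ↦ -2·216·1·1 = -432
  3*X**2*Z ↦ 3·36·1·5 = 540
  -2*X*Y**2 ↦ -2·6·16·1 = -192
  -3*X*Y*Z ↦ -3·6·4·5 = -360
  -3*X*Z**2 ↦ -3·6·1·25 = -450
  Y**3 ↦ 1·1·64·1 = 64
  -3*Y**2*Z ↦ -3·1·16·5 = -240
  -2*Y*Z**2 ↦ -2·1·4·25 = -200
  3*Z**3 ↦ 3·1·1·125 = 375
Sum: F(6, 4, 5) = (-432) + (540) + (-192) + (-360) + (-450) + (64) + (-240) + (-200) + (375) = -895.
Reducing mod 7: -895 ≡ 1 (mod 7).
Since F(a, b, c) ≡ 1 ≠ 0 (mod 7), P does NOT lie on the curve.


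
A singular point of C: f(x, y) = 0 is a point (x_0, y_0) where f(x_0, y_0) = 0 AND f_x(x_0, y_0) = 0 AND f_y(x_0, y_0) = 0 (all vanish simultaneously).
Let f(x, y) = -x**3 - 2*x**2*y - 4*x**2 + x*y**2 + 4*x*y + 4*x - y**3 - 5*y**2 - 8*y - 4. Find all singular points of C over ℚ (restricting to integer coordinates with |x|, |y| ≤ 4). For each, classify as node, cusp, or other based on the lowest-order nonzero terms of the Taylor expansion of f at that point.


Singular points: {(0, -2)}; classification: cusp.

Compute partial derivatives:
  f_x = -3*x**2 - 4*x*y - 8*x + y**2 + 4*y + 4.
  f_y = -2*x**2 + 2*x*y + 4*x - 3*y**2 - 10*y - 8.
Scan x_0 ∈ {−4, ..., 4}. For each x_0, f_y(x_0, y) is a polynomial in y; find its integer roots y ∈ {−4, ..., 4}, then test f_x and f at those candidates.
  x = -4: f_y(-4, y) = -3*y**2 - 18*y - 56; no integer root y with |y| ≤ 4.
  x = -3: f_y(-3, y) = -3*y**2 - 16*y - 38; no integer root y with |y| ≤ 4.
  x = -2: f_y(-2, y) = -3*y**2 - 14*y - 24; no integer root y with |y| ≤ 4.
  x = -1: f_y(-1, y) = -3*y**2 - 12*y - 14; no integer root y with |y| ≤ 4.
  x = 0: f_y(0, y) = -3*y**2 - 10*y - 8; vanishes at y ∈ {-2}. (0, -2): f_x = 0, f = 0 — SINGULAR.
  x = 1: f_y(1, y) = -3*y**2 - 8*y - 6; no integer root y with |y| ≤ 4.
  x = 2: f_y(2, y) = -3*y**2 - 6*y - 8; no integer root y with |y| ≤ 4.
  x = 3: f_y(3, y) = -3*y**2 - 4*y - 14; no integer root y with |y| ≤ 4.
  x = 4: f_y(4, y) = -3*y**2 - 2*y - 24; no integer root y with |y| ≤ 4.
Only singular point on the grid: (0, -2).
Classify: substitute x = 0 + u, y = -2 + v and expand: f = -u**3 - 2*u**2*v + u*v**2 - v**3 + v**2.
No constant or linear terms (consistent with a singular point). Quadratic part: v**2. Cubic part: -u**3 - 2*u**2*v + u*v**2 - v**3.
The quadratic part v**2 is a perfect square, so there is a single (double) tangent line v = 0, i.e. y = -2. Restricting the cubic part to that line (v = 0) leaves -u**3 ≠ 0, so f is not divisible by v and the branch is v² ≈ u**3 to lowest order — this is a cusp.
Classification: cusp.


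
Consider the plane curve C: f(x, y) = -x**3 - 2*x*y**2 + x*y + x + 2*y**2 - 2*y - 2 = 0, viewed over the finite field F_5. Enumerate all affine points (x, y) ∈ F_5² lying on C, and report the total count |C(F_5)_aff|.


Affine F_5-points: {(0, 3), (1, 3), (2, 1), (2, 4), (3, 2), (4, 3), (4, 4)}; count = 7.

For each of the 25 pairs (x, y) ∈ F_5², evaluate f(x, y) mod 5. Record the zeros.
  x = 0: [0↦3, 1↦3, 2↦2, 3↦0, 4↦2]  zeros at y ∈ {3}
  x = 1: [0↦3, 1↦2, 2↦1, 3↦0, 4↦4]  zeros at y ∈ {3}
  x = 2: [0↦2, 1↦0, 2↦4, 3↦4, 4↦0]  zeros at y ∈ {1, 4}
  x = 3: [0↦4, 1↦1, 2↦0, 3↦1, 4↦4]  zeros at y ∈ {2}
  x = 4: [0↦3, 1↦4, 2↦3, 3↦0, 4↦0]  zeros at y ∈ {3, 4}
Collecting zeros: affine points = {(0, 3), (1, 3), (2, 1), (2, 4), (3, 2), (4, 3), (4, 4)}.
Total count |C(F_5)_aff| = 7.


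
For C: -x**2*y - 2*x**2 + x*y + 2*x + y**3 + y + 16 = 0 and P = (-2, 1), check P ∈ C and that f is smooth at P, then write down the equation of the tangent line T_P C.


Tangent line at P: 15*x - 2*y + 32 = 0.

Step 1: f(-2, 1) = 0, so P lies on C.
Step 2: partial derivatives
  f_x(x, y) = -2*x*y - 4*x + y + 2, f_y(x, y) = -x**2 + x + 3*y**2 + 1.
  f_x(P) = 15, f_y(P) = -2 (gradient nonzero, so P is smooth).
Step 3: tangent line at P: 15·(x − -2) + -2·(y − 1) = 0.
Expanding: 15*x - 2*y + 32 = 0.


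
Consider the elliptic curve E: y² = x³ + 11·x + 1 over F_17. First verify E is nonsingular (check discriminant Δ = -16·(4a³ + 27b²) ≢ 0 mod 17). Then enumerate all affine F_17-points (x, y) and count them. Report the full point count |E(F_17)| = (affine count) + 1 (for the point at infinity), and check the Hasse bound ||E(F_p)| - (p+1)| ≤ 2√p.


Affine points = {(0, 1), (0, 16), (1, 8), (1, 9), (7, 8), (7, 9), (9, 8), (9, 9), (11, 5), (11, 12), (12, 5), (12, 12), (14, 3), (14, 14)}; affine count = 14; |E(F_17)| = 15.

Discriminant check: Δ ∝ 4a³ + 27b² = 4·11³ + 27·1² = 4·1331 + 27·1 ≡ 13 (mod 17). Nonzero ⇒ E is nonsingular.
For each x ∈ F_17, compute rhs = x³ + 11·x + 1 mod 17, then count y ∈ F_17 with y² ≡ rhs.
  x = 0: rhs = 1, matching y values: 1, 16 (2 points).
  x = 1: rhs = 13, matching y values: 8, 9 (2 points).
  x = 2: rhs = 14, matching y values: none (0 points).
  x = 3: rhs = 10, matching y values: none (0 points).
  x = 4: rhs = 7, matching y values: none (0 points).
  x = 5: rhs = 11, matching y values: none (0 points).
  x = 6: rhs = 11, matching y values: none (0 points).
  x = 7: rhs = 13, matching y values: 8, 9 (2 points).
  x = 8: rhs = 6, matching y values: none (0 points).
  x = 9: rhs = 13, matching y values: 8, 9 (2 points).
  x = 10: rhs = 6, matching y values: none (0 points).
  x = 11: rhs = 8, matching y values: 5, 12 (2 points).
  x = 12: rhs = 8, matching y values: 5, 12 (2 points).
  x = 13: rhs = 12, matching y values: none (0 points).
  x = 14: rhs = 9, matching y values: 3, 14 (2 points).
  x = 15: rhs = 5, matching y values: none (0 points).
  x = 16: rhs = 6, matching y values: none (0 points).
Total affine count: 14.
Full point count |E(F_17)| = 14 + 1 = 15.
Hasse bound: |15 − (17+1)| = |-3| = 3 ≤ 2√17 ≈ 8.2462 ✓.


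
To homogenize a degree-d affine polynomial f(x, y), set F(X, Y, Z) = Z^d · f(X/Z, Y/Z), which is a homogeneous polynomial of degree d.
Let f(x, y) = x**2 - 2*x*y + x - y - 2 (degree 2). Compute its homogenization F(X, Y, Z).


F(X, Y, Z) = X**2 - 2*X*Y + X*Z - Y*Z - 2*Z**2

deg(f) = 2.
Substitute x = X/Z, y = Y/Z into f, then multiply by Z^2.
  monomial 1·x^2·y^0 ↦ 1·X^2·Y^0·Z^0.
  monomial -2·x^1·y^1 ↦ -2·X^1·Y^1·Z^0.
  monomial 1·x^1·y^0 ↦ 1·X^1·Y^0·Z^1.
  monomial -1·x^0·y^1 ↦ -1·X^0·Y^1·Z^1.
  monomial -2·x^0·y^0 ↦ -2·X^0·Y^0·Z^2.
Collecting: F(X, Y, Z) = X**2 - 2*X*Y + X*Z - Y*Z - 2*Z**2.


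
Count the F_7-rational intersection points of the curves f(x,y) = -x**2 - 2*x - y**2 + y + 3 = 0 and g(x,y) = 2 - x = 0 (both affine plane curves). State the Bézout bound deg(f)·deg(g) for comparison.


Common zeros: {(2, 2), (2, 6)}; count = 2; Bézout bound = 2.

deg(f) = 2, deg(g) = 1, so Bézout bound = 2.
Scan x ∈ F_7. For each x, list the y ∈ F_7 with f(x, y) ≡ 0 and those with g(x, y) ≡ 0 (mod 7); the common zeros in that column are the intersection.
  x = 0: f ≡ 0 at y ∈ ∅; g ≡ 0 at y ∈ ∅; common: ∅.
  x = 1: f ≡ 0 at y ∈ {0, 1}; g ≡ 0 at y ∈ ∅; common: ∅.
  x = 2: f ≡ 0 at y ∈ {2, 6}; g ≡ 0 at y ∈ {0, 1, 2, 3, 4, 5, 6}; common: {2, 6}.
  x = 3: f ≡ 0 at y ∈ {2, 6}; g ≡ 0 at y ∈ ∅; common: ∅.
  x = 4: f ≡ 0 at y ∈ {0, 1}; g ≡ 0 at y ∈ ∅; common: ∅.
  x = 5: f ≡ 0 at y ∈ ∅; g ≡ 0 at y ∈ ∅; common: ∅.
  x = 6: f ≡ 0 at y ∈ ∅; g ≡ 0 at y ∈ ∅; common: ∅.
Collecting: common zeros = {(2, 2), (2, 6)}, so the count is 2.
Comparison with the Bézout bound: 2 ≤ 2 = deg(f)·deg(g), as expected for curves with no common component (the bound is attained).


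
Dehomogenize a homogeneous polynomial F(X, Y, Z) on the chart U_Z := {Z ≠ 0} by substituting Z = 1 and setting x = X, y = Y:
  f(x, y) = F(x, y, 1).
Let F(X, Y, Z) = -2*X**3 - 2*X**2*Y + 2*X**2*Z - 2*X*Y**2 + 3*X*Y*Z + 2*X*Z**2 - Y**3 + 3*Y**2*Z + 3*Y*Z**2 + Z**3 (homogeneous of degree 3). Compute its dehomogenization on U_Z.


f(x, y) = -2*x**3 - 2*x**2*y + 2*x**2 - 2*x*y**2 + 3*x*y + 2*x - y**3 + 3*y**2 + 3*y + 1

On U_Z we set Z = 1. Each monomial c·X^i·Y^j·Z^k in F becomes c·x^i·y^j·1^k = c·x^i·y^j.
Substituting Z = 1: F(X, Y, 1) = -2*x**3 - 2*x**2*y + 2*x**2 - 2*x*y**2 + 3*x*y + 2*x - y**3 + 3*y**2 + 3*y + 1.
Note: deg(f) ≤ deg(F) = 3; strict inequality happens when F is divisible by Z (lost terms).


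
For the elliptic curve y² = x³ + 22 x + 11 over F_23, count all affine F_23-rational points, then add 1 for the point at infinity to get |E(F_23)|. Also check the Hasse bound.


Affine points = {(3, 9), (3, 14), (4, 5), (4, 18), (5, 4), (5, 19), (7, 5), (7, 18), (8, 3), (8, 20), (9, 8), (9, 15), (10, 9), (10, 14), (12, 5), (12, 18), (14, 2), (14, 21), (15, 6), (15, 17), (17, 10), (17, 13), (18, 11), (18, 12)}; affine count = 24; |E(F_23)| = 25.

Discriminant check: Δ ∝ 4a³ + 27b² = 4·22³ + 27·11² = 4·10648 + 27·121 ≡ 20 (mod 23). Nonzero ⇒ E is nonsingular.
For each x ∈ F_23, compute rhs = x³ + 22·x + 11 mod 23, then count y ∈ F_23 with y² ≡ rhs.
  x = 0: rhs = 11, matching y values: none (0 points).
  x = 1: rhs = 11, matching y values: none (0 points).
  x = 2: rhs = 17, matching y values: none (0 points).
  x = 3: rhs = 12, matching y values: 9, 14 (2 points).
  x = 4: rhs = 2, matching y values: 5, 18 (2 points).
  x = 5: rhs = 16, matching y values: 4, 19 (2 points).
  x = 6: rhs = 14, matching y values: none (0 points).
  x = 7: rhs = 2, matching y values: 5, 18 (2 points).
  x = 8: rhs = 9, matching y values: 3, 20 (2 points).
  x = 9: rhs = 18, matching y values: 8, 15 (2 points).
  x = 10: rhs = 12, matching y values: 9, 14 (2 points).
  x = 11: rhs = 20, matching y values: none (0 points).
  x = 12: rhs = 2, matching y values: 5, 18 (2 points).
  x = 13: rhs = 10, matching y values: none (0 points).
  x = 14: rhs = 4, matching y values: 2, 21 (2 points).
  x = 15: rhs = 13, matching y values: 6, 17 (2 points).
  x = 16: rhs = 20, matching y values: none (0 points).
  x = 17: rhs = 8, matching y values: 10, 13 (2 points).
  x = 18: rhs = 6, matching y values: 11, 12 (2 points).
  x = 19: rhs = 20, matching y values: none (0 points).
  x = 20: rhs = 10, matching y values: none (0 points).
  x = 21: rhs = 5, matching y values: none (0 points).
  x = 22: rhs = 11, matching y values: none (0 points).
Total affine count: 24.
Full point count |E(F_23)| = 24 + 1 = 25.
Hasse bound: |25 − (23+1)| = |1| = 1 ≤ 2√23 ≈ 9.5917 ✓.


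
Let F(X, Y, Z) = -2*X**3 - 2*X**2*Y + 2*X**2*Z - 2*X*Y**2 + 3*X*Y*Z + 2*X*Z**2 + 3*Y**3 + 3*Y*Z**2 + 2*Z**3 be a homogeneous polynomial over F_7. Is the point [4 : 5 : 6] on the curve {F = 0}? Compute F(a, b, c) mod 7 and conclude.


F(4,5,6) ≡ 5 (mod 7); P is NOT on the curve.

Evaluate F(4, 5, 6) term-by-term (mod 7).
  -2*X**3 ↦ -2·64·1·1 = -128
  -2*X**2*Y ↦ -2·16·5·1 = -160
  2*X**2*Z ↦ 2·16·1·6 = 192
  -2*X*Y**2 ↦ -2·4·25·1 = -200
  3*X*Y*Z ↦ 3·4·5·6 = 360
  2*X*Z**2 ↦ 2·4·1·36 = 288
  3*Y**3 ↦ 3·1·125·1 = 375
  3*Y*Z**2 ↦ 3·1·5·36 = 540
  2*Z**3 ↦ 2·1·1·216 = 432
Sum: F(4, 5, 6) = (-128) + (-160) + (192) + (-200) + (360) + (288) + (375) + (540) + (432) = 1699.
Reducing mod 7: 1699 ≡ 5 (mod 7).
Since F(a, b, c) ≡ 5 ≠ 0 (mod 7), P does NOT lie on the curve.


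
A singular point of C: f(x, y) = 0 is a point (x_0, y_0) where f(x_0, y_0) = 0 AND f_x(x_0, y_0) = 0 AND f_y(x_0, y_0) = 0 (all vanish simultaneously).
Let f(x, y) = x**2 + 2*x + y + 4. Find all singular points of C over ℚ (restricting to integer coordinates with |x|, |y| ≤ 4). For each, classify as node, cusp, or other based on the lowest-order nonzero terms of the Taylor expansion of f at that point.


No singular points in the scanned grid; C is smooth there.

Compute partial derivatives:
  f_x = 2*x + 2.
  f_y = 1.
f_y = 1 is a nonzero constant, so f_y never vanishes: no point (x, y) can satisfy f = f_x = f_y = 0. In particular no (x, y) ∈ {−4, ..., 4}² is singular; the curve is smooth.


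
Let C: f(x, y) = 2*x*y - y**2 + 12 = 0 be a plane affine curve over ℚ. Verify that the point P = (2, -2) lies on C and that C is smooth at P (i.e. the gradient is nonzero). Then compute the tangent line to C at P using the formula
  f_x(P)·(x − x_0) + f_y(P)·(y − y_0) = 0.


Tangent line at P: -4*x + 8*y + 24 = 0.

Step 1: f(2, -2) = 0, so P lies on C.
Step 2: partial derivatives
  f_x(x, y) = 2*y, f_y(x, y) = 2*x - 2*y.
  f_x(P) = -4, f_y(P) = 8 (gradient nonzero, so P is smooth).
Step 3: tangent line at P: -4·(x − 2) + 8·(y − -2) = 0.
Expanding: -4*x + 8*y + 24 = 0.


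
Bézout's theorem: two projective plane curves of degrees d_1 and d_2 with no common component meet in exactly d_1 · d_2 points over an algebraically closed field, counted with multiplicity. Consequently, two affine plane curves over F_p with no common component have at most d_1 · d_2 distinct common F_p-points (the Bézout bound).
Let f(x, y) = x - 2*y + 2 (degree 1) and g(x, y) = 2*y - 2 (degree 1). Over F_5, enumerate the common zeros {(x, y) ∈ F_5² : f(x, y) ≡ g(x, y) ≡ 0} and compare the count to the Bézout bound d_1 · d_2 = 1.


Common zeros: {(0, 1)}; count = 1; Bézout bound = 1.

deg(f) = 1, deg(g) = 1, so Bézout bound = 1.
Scan x ∈ F_5. For each x, list the y ∈ F_5 with f(x, y) ≡ 0 and those with g(x, y) ≡ 0 (mod 5); the common zeros in that column are the intersection.
  x = 0: f ≡ 0 at y ∈ {1}; g ≡ 0 at y ∈ {1}; common: {1}.
  x = 1: f ≡ 0 at y ∈ {4}; g ≡ 0 at y ∈ {1}; common: ∅.
  x = 2: f ≡ 0 at y ∈ {2}; g ≡ 0 at y ∈ {1}; common: ∅.
  x = 3: f ≡ 0 at y ∈ {0}; g ≡ 0 at y ∈ {1}; common: ∅.
  x = 4: f ≡ 0 at y ∈ {3}; g ≡ 0 at y ∈ {1}; common: ∅.
Collecting: common zeros = {(0, 1)}, so the count is 1.
Comparison with the Bézout bound: 1 ≤ 1 = deg(f)·deg(g), as expected for curves with no common component (the bound is attained).


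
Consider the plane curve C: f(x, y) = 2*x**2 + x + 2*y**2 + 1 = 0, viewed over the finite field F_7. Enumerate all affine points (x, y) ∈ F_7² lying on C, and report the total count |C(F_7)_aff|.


Affine F_7-points: {(5, 0)}; count = 1.

For each of the 49 pairs (x, y) ∈ F_7², evaluate f(x, y) mod 7. Record the zeros.
  x = 0: [0↦1, 1↦3, 2↦2, 3↦5, 4↦5, 5↦2, 6↦3]  zeros at y ∈ ∅
  x = 1: [0↦4, 1↦6, 2↦5, 3↦1, 4↦1, 5↦5, 6↦6]  zeros at y ∈ ∅
  x = 2: [0↦4, 1↦6, 2↦5, 3↦1, 4↦1, 5↦5, 6↦6]  zeros at y ∈ ∅
  x = 3: [0↦1, 1↦3, 2↦2, 3↦5, 4↦5, 5↦2, 6↦3]  zeros at y ∈ ∅
  x = 4: [0↦2, 1↦4, 2↦3, 3↦6, 4↦6, 5↦3, 6↦4]  zeros at y ∈ ∅
  x = 5: [0↦0, 1↦2, 2↦1, 3↦4, 4↦4, 5↦1, 6↦2]  zeros at y ∈ {0}
  x = 6: [0↦2, 1↦4, 2↦3, 3↦6, 4↦6, 5↦3, 6↦4]  zeros at y ∈ ∅
Collecting zeros: affine points = {(5, 0)}.
Total count |C(F_7)_aff| = 1.


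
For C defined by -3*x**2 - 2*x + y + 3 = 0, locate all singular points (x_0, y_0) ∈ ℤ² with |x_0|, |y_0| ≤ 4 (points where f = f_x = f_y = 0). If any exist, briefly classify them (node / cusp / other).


No singular points in the scanned grid; C is smooth there.

Compute partial derivatives:
  f_x = -6*x - 2.
  f_y = 1.
f_y = 1 is a nonzero constant, so f_y never vanishes: no point (x, y) can satisfy f = f_x = f_y = 0. In particular no (x, y) ∈ {−4, ..., 4}² is singular; the curve is smooth.


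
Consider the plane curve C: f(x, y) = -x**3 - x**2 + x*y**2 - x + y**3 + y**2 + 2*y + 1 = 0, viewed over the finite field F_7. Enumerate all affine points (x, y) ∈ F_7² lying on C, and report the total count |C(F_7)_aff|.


Affine F_7-points: {(0, 5), (1, 3), (2, 1), (3, 4), (5, 0), (5, 4), (6, 2), (6, 3)}; count = 8.

For each of the 49 pairs (x, y) ∈ F_7², evaluate f(x, y) mod 7. Record the zeros.
  x = 0: [0↦1, 1↦5, 2↦3, 3↦1, 4↦5, 5↦0, 6↦6]  zeros at y ∈ {5}
  x = 1: [0↦5, 1↦3, 2↦4, 3↦0, 4↦4, 5↦1, 6↦4]  zeros at y ∈ {3}
  x = 2: [0↦1, 1↦0, 2↦4, 3↦5, 4↦2, 5↦1, 6↦1]  zeros at y ∈ {1}
  x = 3: [0↦4, 1↦4, 2↦4, 3↦3, 4↦0, 5↦1, 6↦5]  zeros at y ∈ {4}
  x = 4: [0↦1, 1↦2, 2↦5, 3↦2, 4↦6, 5↦2, 6↦3]  zeros at y ∈ ∅
  x = 5: [0↦0, 1↦2, 2↦1, 3↦3, 4↦0, 5↦5, 6↦3]  zeros at y ∈ {0, 4}
  x = 6: [0↦2, 1↦5, 2↦0, 3↦0, 4↦4, 5↦4, 6↦6]  zeros at y ∈ {2, 3}
Collecting zeros: affine points = {(0, 5), (1, 3), (2, 1), (3, 4), (5, 0), (5, 4), (6, 2), (6, 3)}.
Total count |C(F_7)_aff| = 8.
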